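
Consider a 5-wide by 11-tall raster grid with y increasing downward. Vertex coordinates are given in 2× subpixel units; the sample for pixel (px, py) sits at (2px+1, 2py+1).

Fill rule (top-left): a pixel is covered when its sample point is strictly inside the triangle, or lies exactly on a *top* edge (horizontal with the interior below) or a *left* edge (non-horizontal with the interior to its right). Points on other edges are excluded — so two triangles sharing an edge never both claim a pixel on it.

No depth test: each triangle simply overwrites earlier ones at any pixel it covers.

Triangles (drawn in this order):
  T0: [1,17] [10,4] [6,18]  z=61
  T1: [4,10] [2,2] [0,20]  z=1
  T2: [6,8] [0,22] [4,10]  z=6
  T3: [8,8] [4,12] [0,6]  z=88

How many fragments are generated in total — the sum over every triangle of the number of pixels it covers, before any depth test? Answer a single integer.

T0:
  2·area = 74
  edge (1, 17)→(10, 4): d=(9,-13) top-left  bias=+0
  edge (10, 4)→(6, 18): d=(-4,14) right/bottom  bias=-1
  edge (6, 18)→(1, 17): d=(-5,-1) top-left  bias=+0
    (4,3)@(9, 7): e=[14,2,58] → X
    (3,4)@(7, 9): e=[6,22,46] → X
    (4,4)@(9, 9): e=[32,-6,48] → .
    (3,5)@(7, 11): e=[24,14,36] → X
    (4,5)@(9, 11): e=[50,-14,38] → .
    (2,6)@(5, 13): e=[16,34,24] → X
    (4,6)@(9, 13): e=[68,-22,28] → .
    (1,7)@(3, 15): e=[8,54,12] → X
    (3,7)@(7, 15): e=[60,-2,16] → .
    (0,8)@(1, 17): e=[0,74,0] → X  [on edge]
    (3,8)@(7, 17): e=[78,-10,6] → .
    (0,9)@(1, 19): e=[18,66,-10] → .
  covered (10 px):
    . . . . .
    . . . . .
    . . . . .
    . . . . X
    . . . X .
    . . . X .
    . . X X .
    . X X . .
    X X X . .
    . . . . .
    . . . . .
T1:
  2·area = 52  (B↔C swapped to make it positive)
  edge (4, 10)→(0, 20): d=(-4,10) right/bottom  bias=-1
  edge (0, 20)→(2, 2): d=(2,-18) top-left  bias=+0
  edge (2, 2)→(4, 10): d=(2,8) right/bottom  bias=-1
    (1,3)@(3, 7): e=[22,28,2] → X
    (2,3)@(5, 7): e=[2,64,-14] → .
    (1,4)@(3, 9): e=[14,32,6] → X
    (2,4)@(5, 9): e=[-6,68,-10] → .
    (0,5)@(1, 11): e=[26,0,26] → X  [on edge]
    (2,5)@(5, 11): e=[-14,72,-6] → .
    (0,6)@(1, 13): e=[18,4,30] → X
    (1,6)@(3, 13): e=[-2,40,14] → .
    (0,7)@(1, 15): e=[10,8,34] → X
    (1,7)@(3, 15): e=[-10,44,18] → .
    (0,8)@(1, 17): e=[2,12,38] → X
    (1,8)@(3, 17): e=[-18,48,22] → .
  covered (7 px):
    . . . . .
    . . . . .
    . . . . .
    . X . . .
    . X . . .
    X X . . .
    X . . . .
    X . . . .
    X . . . .
    . . . . .
    . . . . .
T2:
  2·area = 16
  edge (6, 8)→(0, 22): d=(-6,14) right/bottom  bias=-1
  edge (0, 22)→(4, 10): d=(4,-12) top-left  bias=+0
  edge (4, 10)→(6, 8): d=(2,-2) top-left  bias=+0
    (3,0)@(7, 1): e=[28,0,-12] → .  [on edge]
    (4,0)@(9, 1): e=[0,24,-8] → .  [on edge]
    (4,2)@(9, 5): e=[-24,40,0] → .  [on edge]
    (2,3)@(5, 7): e=[20,0,-4] → .  [on edge]
    (3,3)@(7, 7): e=[-8,24,0] → .  [on edge]
    (2,4)@(5, 9): e=[8,8,0] → X  [on edge]
    (3,4)@(7, 9): e=[-20,32,4] → .
    (1,5)@(3, 11): e=[24,-8,0] → .  [on edge]
    (2,5)@(5, 11): e=[-4,16,4] → .
    (0,6)@(1, 13): e=[40,-24,0] → .  [on edge]
    (1,6)@(3, 13): e=[12,0,4] → X  [on edge]
    (2,6)@(5, 13): e=[-16,24,8] → .
    (1,7)@(3, 15): e=[0,8,8] → .  [on edge]
    (0,9)@(1, 19): e=[4,0,12] → X  [on edge]
  covered (3 px):
    . . . . .
    . . . . .
    . . . . .
    . . . . .
    . . X . .
    . . . . .
    . X . . .
    . . . . .
    . . . . .
    X . . . .
    . . . . .
T3:
  2·area = 40
  edge (8, 8)→(4, 12): d=(-4,4) right/bottom  bias=-1
  edge (4, 12)→(0, 6): d=(-4,-6) top-left  bias=+0
  edge (0, 6)→(8, 8): d=(8,2) right/bottom  bias=-1
    (0,3)@(1, 7): e=[32,2,6] → X
    (1,3)@(3, 7): e=[24,14,2] → X
    (2,3)@(5, 7): e=[16,26,-2] → .
    (4,3)@(9, 7): e=[0,50,-10] → .  [on edge]
    (0,4)@(1, 9): e=[24,-6,22] → .
    (1,4)@(3, 9): e=[16,6,18] → X
    (2,4)@(5, 9): e=[8,18,14] → X
    (3,4)@(7, 9): e=[0,30,10] → .  [on edge]
    (1,5)@(3, 11): e=[8,-2,34] → .
    (2,5)@(5, 11): e=[0,10,30] → .  [on edge]
    (1,6)@(3, 13): e=[0,-10,50] → .  [on edge]
    (0,7)@(1, 15): e=[0,-30,70] → .  [on edge]
  covered (4 px):
    . . . . .
    . . . . .
    . . . . .
    X X . . .
    . X X . .
    . . . . .
    . . . . .
    . . . . .
    . . . . .
    . . . . .
    . . . . .

Final: 24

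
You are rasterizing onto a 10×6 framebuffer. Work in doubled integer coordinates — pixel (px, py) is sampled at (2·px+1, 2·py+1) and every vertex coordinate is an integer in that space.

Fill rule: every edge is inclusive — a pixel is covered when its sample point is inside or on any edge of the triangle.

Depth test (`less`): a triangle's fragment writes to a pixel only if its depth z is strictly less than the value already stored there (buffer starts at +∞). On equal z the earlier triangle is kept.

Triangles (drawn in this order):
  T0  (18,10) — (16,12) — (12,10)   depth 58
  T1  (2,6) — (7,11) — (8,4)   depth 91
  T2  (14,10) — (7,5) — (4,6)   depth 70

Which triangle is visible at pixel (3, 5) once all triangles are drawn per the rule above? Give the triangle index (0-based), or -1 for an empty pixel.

T0:
  2·area = 12
  edge (18, 10)→(16, 12): d=(-2,2) inclusive
  edge (16, 12)→(12, 10): d=(-4,-2) inclusive
  edge (12, 10)→(18, 10): d=(6,0) inclusive
    (9,4)@(19, 9): e=[0,18,-6] → ·  [on edge]
    (7,5)@(15, 11): e=[4,2,6] → #
    (8,5)@(17, 11): e=[0,6,6] → #  [on edge]
    (9,5)@(19, 11): e=[-4,10,6] → ·
  covered (2 px):
    · · · · · · · · · ·
    · · · · · · · · · ·
    · · · · · · · · · ·
    · · · · · · · · · ·
    · · · · · · · · · ·
    · · · · · · · # # ·
T1:
  2·area = 40  (B↔C swapped to make it positive)
  edge (2, 6)→(8, 4): d=(6,-2) inclusive
  edge (8, 4)→(7, 11): d=(-1,7) inclusive
  edge (7, 11)→(2, 6): d=(-5,-5) inclusive
    (8,0)@(17, 1): e=[0,-60,100] → ·  [on edge]
    (5,1)@(11, 3): e=[0,-20,60] → ·  [on edge]
    (0,2)@(1, 5): e=[-8,48,0] → ·  [on edge]
    (2,2)@(5, 5): e=[0,20,20] → #  [on edge]
    (3,2)@(7, 5): e=[4,6,30] → #
    (4,2)@(9, 5): e=[8,-8,40] → ·
    (1,3)@(3, 7): e=[8,32,0] → #  [on edge]
    (4,3)@(9, 7): e=[20,-10,30] → ·
    (1,4)@(3, 9): e=[20,30,-10] → ·
    (2,4)@(5, 9): e=[24,16,0] → #  [on edge]
    (4,4)@(9, 9): e=[32,-12,20] → ·
    (2,5)@(5, 11): e=[36,14,-10] → ·
    (3,5)@(7, 11): e=[40,0,0] → #  [on edge]
  covered (8 px):
    · · · · · · · · · ·
    · · · · · · · · · ·
    · · # # · · · · · ·
    · # # # · · · · · ·
    · · # # · · · · · ·
    · · · # · · · · · ·
T2:
  2·area = 22  (B↔C swapped to make it positive)
  edge (14, 10)→(4, 6): d=(-10,-4) inclusive
  edge (4, 6)→(7, 5): d=(3,-1) inclusive
  edge (7, 5)→(14, 10): d=(7,5) inclusive
    (9,0)@(19, 1): e=[110,0,-88] → ·  [on edge]
    (6,1)@(13, 3): e=[66,0,-44] → ·  [on edge]
    (3,2)@(7, 5): e=[22,0,0] → #  [on edge]
    (4,2)@(9, 5): e=[30,2,-10] → ·
    (0,3)@(1, 7): e=[-22,0,44] → ·  [on edge]
    (3,3)@(7, 7): e=[2,6,14] → #
    (4,3)@(9, 7): e=[10,8,4] → #
    (5,3)@(11, 7): e=[18,10,-6] → ·
    (3,4)@(7, 9): e=[-18,12,28] → ·
    (4,4)@(9, 9): e=[-10,14,18] → ·
  covered (3 px):
    · · · · · · · · · ·
    · · · · · · · · · ·
    · · · # · · · · · ·
    · · · # # · · · · ·
    · · · · · · · · · ·
    · · · · · · · · · ·

Z-buffer (winner per pixel, '.' = empty):
  . . . . . . . . . .
  . . . . . . . . . .
  . . 1 2 . . . . . .
  . 1 1 2 2 . . . . .
  . . 1 1 . . . . . .
  . . . 1 . . . 0 0 .

Final: 1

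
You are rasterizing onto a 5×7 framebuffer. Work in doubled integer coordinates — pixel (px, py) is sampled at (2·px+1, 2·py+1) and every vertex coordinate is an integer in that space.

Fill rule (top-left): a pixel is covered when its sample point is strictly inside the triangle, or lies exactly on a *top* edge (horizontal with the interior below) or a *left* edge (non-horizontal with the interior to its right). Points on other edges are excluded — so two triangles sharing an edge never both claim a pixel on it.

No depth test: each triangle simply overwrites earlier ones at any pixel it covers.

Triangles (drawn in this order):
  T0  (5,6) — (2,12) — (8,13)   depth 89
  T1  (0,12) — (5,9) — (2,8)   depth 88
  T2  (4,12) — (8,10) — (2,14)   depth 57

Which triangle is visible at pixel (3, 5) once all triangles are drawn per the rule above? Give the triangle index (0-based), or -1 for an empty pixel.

T0:
  2·area = 39  (B↔C swapped to make it positive)
  edge (5, 6)→(8, 13): d=(3,7) right/bottom  bias=-1
  edge (8, 13)→(2, 12): d=(-6,-1) top-left  bias=+0
  edge (2, 12)→(5, 6): d=(3,-6) top-left  bias=+0
    (2,3)@(5, 7): e=[3,33,3] → █
    (3,3)@(7, 7): e=[-11,35,15] → ·
    (2,4)@(5, 9): e=[9,21,9] → █
    (3,4)@(7, 9): e=[-5,23,21] → ·
    (1,5)@(3, 11): e=[29,7,3] → █
    (3,5)@(7, 11): e=[1,11,27] → █
    (4,5)@(9, 11): e=[-13,13,39] → ·
    (1,6)@(3, 13): e=[35,-5,9] → ·
    (2,6)@(5, 13): e=[21,-3,21] → ·
    (3,6)@(7, 13): e=[7,-1,33] → ·
  covered (5 px):
    · · · · ·
    · · · · ·
    · · · · ·
    · · █ · ·
    · · █ · ·
    · █ █ █ ·
    · · · · ·
T1:
  2·area = 14  (B↔C swapped to make it positive)
  edge (0, 12)→(2, 8): d=(2,-4) top-left  bias=+0
  edge (2, 8)→(5, 9): d=(3,1) right/bottom  bias=-1
  edge (5, 9)→(0, 12): d=(-5,3) right/bottom  bias=-1
    (1,4)@(3, 9): e=[6,2,6] → █
    (2,4)@(5, 9): e=[14,0,0] → ·  [on edge]
    (0,5)@(1, 11): e=[2,10,2] → █
    (1,5)@(3, 11): e=[10,8,-4] → ·
    (0,6)@(1, 13): e=[6,16,-8] → ·
  covered (2 px):
    · · · · ·
    · · · · ·
    · · · · ·
    · · · · ·
    · █ · · ·
    █ · · · ·
    · · · · ·
T2:
  2·area = 4
  edge (4, 12)→(8, 10): d=(4,-2) top-left  bias=+0
  edge (8, 10)→(2, 14): d=(-6,4) right/bottom  bias=-1
  edge (2, 14)→(4, 12): d=(2,-2) top-left  bias=+0
    (4,3)@(9, 7): e=[-10,14,0] → ·  [on edge]
    (3,4)@(7, 9): e=[-6,10,0] → ·  [on edge]
    (2,5)@(5, 11): e=[-2,6,0] → ·  [on edge]
    (1,6)@(3, 13): e=[2,2,0] → █  [on edge]
    (2,6)@(5, 13): e=[6,-6,4] → ·
  covered (1 px):
    · · · · ·
    · · · · ·
    · · · · ·
    · · · · ·
    · · · · ·
    · · · · ·
    · █ · · ·

Z-buffer (winner per pixel, '.' = empty):
  . . . . .
  . . . . .
  . . . . .
  . . 0 . .
  . 1 0 . .
  1 0 0 0 .
  . 2 . . .

Final: 0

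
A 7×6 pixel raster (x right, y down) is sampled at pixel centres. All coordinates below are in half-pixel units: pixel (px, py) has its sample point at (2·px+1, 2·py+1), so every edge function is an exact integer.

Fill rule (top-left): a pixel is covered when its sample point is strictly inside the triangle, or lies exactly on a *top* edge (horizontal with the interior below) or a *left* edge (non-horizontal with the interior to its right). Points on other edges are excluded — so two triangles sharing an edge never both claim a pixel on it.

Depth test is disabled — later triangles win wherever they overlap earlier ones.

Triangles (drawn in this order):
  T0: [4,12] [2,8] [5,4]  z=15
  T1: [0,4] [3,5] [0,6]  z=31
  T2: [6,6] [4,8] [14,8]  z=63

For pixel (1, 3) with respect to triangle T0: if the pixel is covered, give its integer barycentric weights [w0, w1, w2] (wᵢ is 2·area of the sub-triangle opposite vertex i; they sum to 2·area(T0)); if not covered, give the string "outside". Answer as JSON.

T0:
  2·area = 20
  edge (4, 12)→(2, 8): d=(-2,-4) top-left  bias=+0
  edge (2, 8)→(5, 4): d=(3,-4) top-left  bias=+0
  edge (5, 4)→(4, 12): d=(-1,8) right/bottom  bias=-1
    (1,3)@(3, 7): e=[6,1,13] → X
    (2,3)@(5, 7): e=[14,9,-3] → .
    (1,4)@(3, 9): e=[2,7,11] → X
    (2,4)@(5, 9): e=[10,15,-5] → .
    (1,5)@(3, 11): e=[-2,13,9] → .
  covered (2 px):
    . . . . . . .
    . . . . . . .
    . . . . . . .
    . X . . . . .
    . X . . . . .
    . . . . . . .
T1:
  2·area = 6
  edge (0, 4)→(3, 5): d=(3,1) right/bottom  bias=-1
  edge (3, 5)→(0, 6): d=(-3,1) right/bottom  bias=-1
  edge (0, 6)→(0, 4): d=(0,-2) top-left  bias=+0
    (4,1)@(9, 3): e=[-12,0,18] → .  [on edge]
    (0,2)@(1, 5): e=[2,2,2] → X
    (1,2)@(3, 5): e=[0,0,6] → .  [on edge]
    (0,3)@(1, 7): e=[8,-4,2] → .
    (4,3)@(9, 7): e=[0,-12,18] → .  [on edge]
  covered (1 px):
    . . . . . . .
    . . . . . . .
    X . . . . . .
    . . . . . . .
    . . . . . . .
    . . . . . . .
T2:
  2·area = 20  (B↔C swapped to make it positive)
  edge (6, 6)→(14, 8): d=(8,2) right/bottom  bias=-1
  edge (14, 8)→(4, 8): d=(-10,0) right/bottom  bias=-1
  edge (4, 8)→(6, 6): d=(2,-2) top-left  bias=+0
    (5,0)@(11, 1): e=[-50,70,0] → .  [on edge]
    (4,1)@(9, 3): e=[-30,50,0] → .  [on edge]
    (3,2)@(7, 5): e=[-10,30,0] → .  [on edge]
    (2,3)@(5, 7): e=[10,10,0] → X  [on edge]
    (3,3)@(7, 7): e=[6,10,4] → X
    (4,3)@(9, 7): e=[2,10,8] → X
    (5,3)@(11, 7): e=[-2,10,12] → .
    (1,4)@(3, 9): e=[30,-10,0] → .  [on edge]
    (2,4)@(5, 9): e=[26,-10,4] → .
    (3,4)@(7, 9): e=[22,-10,8] → .
    (4,4)@(9, 9): e=[18,-10,12] → .
    (0,5)@(1, 11): e=[50,-30,0] → .  [on edge]
  covered (3 px):
    . . . . . . .
    . . . . . . .
    . . . . . . .
    . . X X X . .
    . . . . . . .
    . . . . . . .

Answer: [1,13,6]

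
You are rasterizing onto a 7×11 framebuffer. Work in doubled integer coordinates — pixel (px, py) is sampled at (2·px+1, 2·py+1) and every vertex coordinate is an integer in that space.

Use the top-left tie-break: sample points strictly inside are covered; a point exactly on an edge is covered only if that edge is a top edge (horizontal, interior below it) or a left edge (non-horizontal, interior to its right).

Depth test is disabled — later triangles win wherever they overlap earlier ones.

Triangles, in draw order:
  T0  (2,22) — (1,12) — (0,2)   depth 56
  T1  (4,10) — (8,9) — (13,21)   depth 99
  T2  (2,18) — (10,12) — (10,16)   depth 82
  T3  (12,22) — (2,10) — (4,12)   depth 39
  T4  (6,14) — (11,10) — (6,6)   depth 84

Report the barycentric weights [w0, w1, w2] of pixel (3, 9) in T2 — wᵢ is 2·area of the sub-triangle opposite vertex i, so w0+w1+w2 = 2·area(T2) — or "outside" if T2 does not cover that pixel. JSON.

T0:
  degenerate (2·area = 0) — covers nothing
T1:
  2·area = 53
  edge (4, 10)→(8, 9): d=(4,-1) top-left  bias=+0
  edge (8, 9)→(13, 21): d=(5,12) right/bottom  bias=-1
  edge (13, 21)→(4, 10): d=(-9,-11) top-left  bias=+0
    (2,5)@(5, 11): e=[5,46,2] → #
    (3,5)@(7, 11): e=[7,22,24] → #
    (4,5)@(9, 11): e=[9,-2,46] → ·
    (2,6)@(5, 13): e=[13,56,-16] → ·
    (3,6)@(7, 13): e=[15,32,6] → #
    (4,6)@(9, 13): e=[17,8,28] → #
    (5,6)@(11, 13): e=[19,-16,50] → ·
    (3,7)@(7, 15): e=[23,42,-12] → ·
    (4,7)@(9, 15): e=[25,18,10] → #
    (5,7)@(11, 15): e=[27,-6,32] → ·
    (4,8)@(9, 17): e=[33,28,-8] → ·
    (5,8)@(11, 17): e=[35,4,14] → #
    (6,10)@(13, 21): e=[53,0,0] → ·  [on edge]
  covered (6 px):
    · · · · · · ·
    · · · · · · ·
    · · · · · · ·
    · · · · · · ·
    · · · · · · ·
    · · # # · · ·
    · · · # # · ·
    · · · · # · ·
    · · · · · # ·
    · · · · · · ·
    · · · · · · ·
T2:
  2·area = 32
  edge (2, 18)→(10, 12): d=(8,-6) top-left  bias=+0
  edge (10, 12)→(10, 16): d=(0,4) right/bottom  bias=-1
  edge (10, 16)→(2, 18): d=(-8,2) right/bottom  bias=-1
    (4,6)@(9, 13): e=[2,4,26] → #
    (5,6)@(11, 13): e=[14,-4,22] → ·
    (3,7)@(7, 15): e=[6,12,14] → #
    (5,7)@(11, 15): e=[30,-4,6] → ·
    (2,8)@(5, 17): e=[10,20,2] → #
    (3,8)@(7, 17): e=[22,12,-2] → ·
    (4,8)@(9, 17): e=[34,4,-6] → ·
    (2,9)@(5, 19): e=[26,20,-14] → ·
  covered (4 px):
    · · · · · · ·
    · · · · · · ·
    · · · · · · ·
    · · · · · · ·
    · · · · · · ·
    · · · · · · ·
    · · · · # · ·
    · · · # # · ·
    · · # · · · ·
    · · · · · · ·
    · · · · · · ·
T3:
  2·area = 4
  edge (12, 22)→(2, 10): d=(-10,-12) top-left  bias=+0
  edge (2, 10)→(4, 12): d=(2,2) right/bottom  bias=-1
  edge (4, 12)→(12, 22): d=(8,10) right/bottom  bias=-1
    (0,4)@(1, 9): e=[-2,0,6] → ·  [on edge]
    (1,5)@(3, 11): e=[2,0,2] → ·  [on edge]
    (2,6)@(5, 13): e=[6,0,-2] → ·  [on edge]
    (3,7)@(7, 15): e=[10,0,-6] → ·  [on edge]
    (4,8)@(9, 17): e=[14,0,-10] → ·  [on edge]
    (5,9)@(11, 19): e=[18,0,-14] → ·  [on edge]
    (6,10)@(13, 21): e=[22,0,-18] → ·  [on edge]
  covered (0 px):
    · · · · · · ·
    · · · · · · ·
    · · · · · · ·
    · · · · · · ·
    · · · · · · ·
    · · · · · · ·
    · · · · · · ·
    · · · · · · ·
    · · · · · · ·
    · · · · · · ·
    · · · · · · ·
T4:
  2·area = 40  (B↔C swapped to make it positive)
  edge (6, 14)→(6, 6): d=(0,-8) top-left  bias=+0
  edge (6, 6)→(11, 10): d=(5,4) right/bottom  bias=-1
  edge (11, 10)→(6, 14): d=(-5,4) right/bottom  bias=-1
    (3,3)@(7, 7): e=[8,1,31] → #
    (4,3)@(9, 7): e=[24,-7,23] → ·
    (3,4)@(7, 9): e=[8,11,21] → #
    (4,4)@(9, 9): e=[24,3,13] → #
    (5,4)@(11, 9): e=[40,-5,5] → ·
    (3,5)@(7, 11): e=[8,21,11] → #
    (5,5)@(11, 11): e=[40,5,-5] → ·
    (3,6)@(7, 13): e=[8,31,1] → #
    (4,6)@(9, 13): e=[24,23,-7] → ·
    (3,7)@(7, 15): e=[8,41,-9] → ·
  covered (6 px):
    · · · · · · ·
    · · · · · · ·
    · · · · · · ·
    · · · # · · ·
    · · · # # · ·
    · · · # # · ·
    · · · # · · ·
    · · · · · · ·
    · · · · · · ·
    · · · · · · ·
    · · · · · · ·

Result: "outside"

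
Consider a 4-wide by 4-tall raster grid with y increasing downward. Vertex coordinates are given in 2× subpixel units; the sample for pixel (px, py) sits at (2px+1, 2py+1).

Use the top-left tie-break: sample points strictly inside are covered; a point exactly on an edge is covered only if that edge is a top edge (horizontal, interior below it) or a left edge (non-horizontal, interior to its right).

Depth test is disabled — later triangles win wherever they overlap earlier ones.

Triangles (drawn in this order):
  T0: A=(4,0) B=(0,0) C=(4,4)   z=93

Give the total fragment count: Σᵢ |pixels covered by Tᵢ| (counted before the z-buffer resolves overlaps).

T0:
  2·area = 16  (B↔C swapped to make it positive)
  edge (4, 0)→(4, 4): d=(0,4) right/bottom  bias=-1
  edge (4, 4)→(0, 0): d=(-4,-4) top-left  bias=+0
  edge (0, 0)→(4, 0): d=(4,0) top-left  bias=+0
    (0,0)@(1, 1): e=[12,0,4] → #  [on edge]
    (1,0)@(3, 1): e=[4,8,4] → #
    (2,0)@(5, 1): e=[-4,16,4] → ·
    (0,1)@(1, 3): e=[12,-8,12] → ·
    (1,1)@(3, 3): e=[4,0,12] → #  [on edge]
    (2,1)@(5, 3): e=[-4,8,12] → ·
    (1,2)@(3, 5): e=[4,-8,20] → ·
    (2,2)@(5, 5): e=[-4,0,20] → ·  [on edge]
    (3,3)@(7, 7): e=[-12,0,28] → ·  [on edge]
  covered (3 px):
    # # · ·
    · # · ·
    · · · ·
    · · · ·

Answer: 3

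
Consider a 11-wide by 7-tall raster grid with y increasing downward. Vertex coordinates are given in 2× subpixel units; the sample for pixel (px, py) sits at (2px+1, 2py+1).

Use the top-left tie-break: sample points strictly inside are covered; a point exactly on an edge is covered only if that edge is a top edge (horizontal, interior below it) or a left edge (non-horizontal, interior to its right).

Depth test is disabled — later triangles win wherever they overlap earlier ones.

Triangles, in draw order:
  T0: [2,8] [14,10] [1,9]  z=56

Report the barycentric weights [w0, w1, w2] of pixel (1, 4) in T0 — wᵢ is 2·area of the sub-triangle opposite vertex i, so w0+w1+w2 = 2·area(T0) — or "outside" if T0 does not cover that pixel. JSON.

T0:
  2·area = 14
  edge (2, 8)→(14, 10): d=(12,2) right/bottom  bias=-1
  edge (14, 10)→(1, 9): d=(-13,-1) top-left  bias=+0
  edge (1, 9)→(2, 8): d=(1,-1) top-left  bias=+0
    (4,0)@(9, 1): e=[-98,112,0] → ·  [on edge]
    (3,1)@(7, 3): e=[-70,84,0] → ·  [on edge]
    (2,2)@(5, 5): e=[-42,56,0] → ·  [on edge]
    (1,3)@(3, 7): e=[-14,28,0] → ·  [on edge]
    (0,4)@(1, 9): e=[14,0,0] → █  [on edge]
    (1,4)@(3, 9): e=[10,2,2] → █
    (2,4)@(5, 9): e=[6,4,4] → █
    (3,4)@(7, 9): e=[2,6,6] → █
    (4,4)@(9, 9): e=[-2,8,8] → ·
    (0,5)@(1, 11): e=[38,-26,2] → ·
    (1,5)@(3, 11): e=[34,-24,4] → ·
    (2,5)@(5, 11): e=[30,-22,6] → ·
  covered (4 px):
    · · · · · · · · · · ·
    · · · · · · · · · · ·
    · · · · · · · · · · ·
    · · · · · · · · · · ·
    █ █ █ █ · · · · · · ·
    · · · · · · · · · · ·
    · · · · · · · · · · ·

Final: [2,2,10]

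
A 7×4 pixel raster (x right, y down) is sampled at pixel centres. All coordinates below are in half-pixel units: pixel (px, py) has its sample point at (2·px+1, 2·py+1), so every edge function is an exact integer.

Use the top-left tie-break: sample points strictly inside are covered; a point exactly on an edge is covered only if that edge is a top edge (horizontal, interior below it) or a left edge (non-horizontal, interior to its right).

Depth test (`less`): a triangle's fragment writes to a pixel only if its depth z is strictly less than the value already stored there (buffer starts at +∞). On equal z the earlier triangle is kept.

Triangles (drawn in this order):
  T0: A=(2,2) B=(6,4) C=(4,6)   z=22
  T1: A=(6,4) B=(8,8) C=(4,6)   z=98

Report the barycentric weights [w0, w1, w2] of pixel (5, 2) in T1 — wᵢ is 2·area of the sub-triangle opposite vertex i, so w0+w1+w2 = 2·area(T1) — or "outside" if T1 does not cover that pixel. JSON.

T0:
  2·area = 12
  edge (2, 2)→(6, 4): d=(4,2) right/bottom  bias=-1
  edge (6, 4)→(4, 6): d=(-2,2) right/bottom  bias=-1
  edge (4, 6)→(2, 2): d=(-2,-4) top-left  bias=+0
    (4,0)@(9, 1): e=[-18,0,30] → ·  [on edge]
    (1,1)@(3, 3): e=[2,8,2] → █
    (2,1)@(5, 3): e=[-2,4,10] → ·
    (3,1)@(7, 3): e=[-6,0,18] → ·  [on edge]
    (1,2)@(3, 5): e=[10,4,-2] → ·
    (2,2)@(5, 5): e=[6,0,6] → ·  [on edge]
    (1,3)@(3, 7): e=[18,0,-6] → ·  [on edge]
  covered (1 px):
    · · · · · · ·
    · █ · · · · ·
    · · · · · · ·
    · · · · · · ·
T1:
  2·area = 12
  edge (6, 4)→(8, 8): d=(2,4) right/bottom  bias=-1
  edge (8, 8)→(4, 6): d=(-4,-2) top-left  bias=+0
  edge (4, 6)→(6, 4): d=(2,-2) top-left  bias=+0
    (4,0)@(9, 1): e=[-18,30,0] → ·  [on edge]
    (3,1)@(7, 3): e=[-6,18,0] → ·  [on edge]
    (2,2)@(5, 5): e=[6,6,0] → █  [on edge]
    (3,2)@(7, 5): e=[-2,10,4] → ·
    (1,3)@(3, 7): e=[18,-6,0] → ·  [on edge]
    (2,3)@(5, 7): e=[10,-2,4] → ·
    (3,3)@(7, 7): e=[2,2,8] → █
    (4,3)@(9, 7): e=[-6,6,12] → ·
  covered (2 px):
    · · · · · · ·
    · · · · · · ·
    · · █ · · · ·
    · · · █ · · ·

Result: "outside"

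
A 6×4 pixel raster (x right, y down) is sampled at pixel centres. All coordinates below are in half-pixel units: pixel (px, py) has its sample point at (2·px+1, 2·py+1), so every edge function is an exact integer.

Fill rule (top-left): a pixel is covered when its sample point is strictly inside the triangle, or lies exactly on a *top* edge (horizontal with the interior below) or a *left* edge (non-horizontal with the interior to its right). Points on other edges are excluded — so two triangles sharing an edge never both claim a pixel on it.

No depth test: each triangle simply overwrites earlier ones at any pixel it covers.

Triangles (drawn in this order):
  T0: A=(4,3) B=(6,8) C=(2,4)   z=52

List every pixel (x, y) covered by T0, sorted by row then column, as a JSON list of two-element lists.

T0:
  2·area = 12
  edge (4, 3)→(6, 8): d=(2,5) right/bottom  bias=-1
  edge (6, 8)→(2, 4): d=(-4,-4) top-left  bias=+0
  edge (2, 4)→(4, 3): d=(2,-1) top-left  bias=+0
    (0,1)@(1, 3): e=[15,0,-3] → .  [on edge]
    (1,2)@(3, 5): e=[9,0,3] → X  [on edge]
    (2,2)@(5, 5): e=[-1,8,5] → .
    (1,3)@(3, 7): e=[13,-8,7] → .
    (2,3)@(5, 7): e=[3,0,9] → X  [on edge]
    (3,3)@(7, 7): e=[-7,8,11] → .
  covered (2 px):
    . . . . . .
    . . . . . .
    . X . . . .
    . . X . . .

Final: [[1,2],[2,3]]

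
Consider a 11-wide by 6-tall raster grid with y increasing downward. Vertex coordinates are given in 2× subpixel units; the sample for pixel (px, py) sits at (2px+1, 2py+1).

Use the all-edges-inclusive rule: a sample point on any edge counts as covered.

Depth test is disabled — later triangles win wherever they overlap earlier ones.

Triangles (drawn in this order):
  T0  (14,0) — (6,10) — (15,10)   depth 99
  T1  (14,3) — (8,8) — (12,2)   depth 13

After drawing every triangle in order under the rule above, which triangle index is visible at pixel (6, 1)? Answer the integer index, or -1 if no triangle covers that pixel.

T0:
  2·area = 90  (B↔C swapped to make it positive)
  edge (14, 0)→(15, 10): d=(1,10) inclusive
  edge (15, 10)→(6, 10): d=(-9,0) inclusive
  edge (6, 10)→(14, 0): d=(8,-10) inclusive
    (6,1)@(13, 3): e=[13,63,14] → X
    (7,1)@(15, 3): e=[-7,63,34] → .
    (5,2)@(11, 5): e=[35,45,10] → X
    (7,2)@(15, 5): e=[-5,45,50] → .
    (4,3)@(9, 7): e=[57,27,6] → X
    (7,3)@(15, 7): e=[-3,27,66] → .
    (3,4)@(7, 9): e=[79,9,2] → X
    (7,4)@(15, 9): e=[-1,9,82] → .
    (3,5)@(7, 11): e=[81,-9,18] → .
    (4,5)@(9, 11): e=[61,-9,38] → .
    (5,5)@(11, 11): e=[41,-9,58] → .
    (6,5)@(13, 11): e=[21,-9,78] → .
  covered (10 px):
    . . . . . . . . . . .
    . . . . . . X . . . .
    . . . . . X X . . . .
    . . . . X X X . . . .
    . . . X X X X . . . .
    . . . . . . . . . . .
T1:
  2·area = 16
  edge (14, 3)→(8, 8): d=(-6,5) inclusive
  edge (8, 8)→(12, 2): d=(4,-6) inclusive
  edge (12, 2)→(14, 3): d=(2,1) inclusive
    (6,1)@(13, 3): e=[5,10,1] → X
    (7,1)@(15, 3): e=[-5,22,-1] → .
    (5,2)@(11, 5): e=[3,6,7] → X
    (6,2)@(13, 5): e=[-7,18,5] → .
    (4,3)@(9, 7): e=[1,2,13] → X
    (5,3)@(11, 7): e=[-9,14,11] → .
    (4,4)@(9, 9): e=[-11,10,17] → .
  covered (3 px):
    . . . . . . . . . . .
    . . . . . . X . . . .
    . . . . . X . . . . .
    . . . . X . . . . . .
    . . . . . . . . . . .
    . . . . . . . . . . .

Z-buffer (winner per pixel, '.' = empty):
  . . . . . . . . . . .
  . . . . . . 1 . . . .
  . . . . . 1 0 . . . .
  . . . . 1 0 0 . . . .
  . . . 0 0 0 0 . . . .
  . . . . . . . . . . .

Final: 1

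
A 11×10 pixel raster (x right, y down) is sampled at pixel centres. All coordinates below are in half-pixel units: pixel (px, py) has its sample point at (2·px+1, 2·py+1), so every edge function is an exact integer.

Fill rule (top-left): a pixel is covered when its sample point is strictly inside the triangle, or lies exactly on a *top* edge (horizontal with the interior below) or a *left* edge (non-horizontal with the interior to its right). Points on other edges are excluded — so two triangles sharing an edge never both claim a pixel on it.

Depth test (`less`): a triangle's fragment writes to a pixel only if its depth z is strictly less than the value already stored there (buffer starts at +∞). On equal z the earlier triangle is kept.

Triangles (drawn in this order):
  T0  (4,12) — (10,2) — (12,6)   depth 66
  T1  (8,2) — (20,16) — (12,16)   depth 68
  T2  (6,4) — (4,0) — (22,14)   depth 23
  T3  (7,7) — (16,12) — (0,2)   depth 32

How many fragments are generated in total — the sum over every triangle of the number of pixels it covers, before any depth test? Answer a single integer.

T0:
  2·area = 44
  edge (4, 12)→(10, 2): d=(6,-10) top-left  bias=+0
  edge (10, 2)→(12, 6): d=(2,4) right/bottom  bias=-1
  edge (12, 6)→(4, 12): d=(-8,6) right/bottom  bias=-1
    (4,2)@(9, 5): e=[8,10,26] → X
    (5,2)@(11, 5): e=[28,2,14] → X
    (6,2)@(13, 5): e=[48,-6,2] → .
    (3,3)@(7, 7): e=[0,22,22] → X  [on edge]
    (5,3)@(11, 7): e=[40,6,-2] → .
    (3,4)@(7, 9): e=[12,26,6] → X
    (4,4)@(9, 9): e=[32,18,-6] → .
    (2,5)@(5, 11): e=[4,38,2] → X
    (3,5)@(7, 11): e=[24,30,-10] → .
    (2,6)@(5, 13): e=[16,42,-14] → .
    (0,8)@(1, 17): e=[0,66,-22] → .  [on edge]
  covered (6 px):
    . . . . . . . . . . .
    . . . . . . . . . . .
    . . . . X X . . . . .
    . . . X X . . . . . .
    . . . X . . . . . . .
    . . X . . . . . . . .
    . . . . . . . . . . .
    . . . . . . . . . . .
    . . . . . . . . . . .
    . . . . . . . . . . .
T1:
  2·area = 112
  edge (8, 2)→(20, 16): d=(12,14) right/bottom  bias=-1
  edge (20, 16)→(12, 16): d=(-8,0) right/bottom  bias=-1
  edge (12, 16)→(8, 2): d=(-4,-14) top-left  bias=+0
    (4,2)@(9, 5): e=[22,88,2] → X
    (5,2)@(11, 5): e=[-6,88,30] → .
    (4,3)@(9, 7): e=[46,72,-6] → .
    (5,3)@(11, 7): e=[18,72,22] → X
    (6,3)@(13, 7): e=[-10,72,50] → .
    (5,4)@(11, 9): e=[42,56,14] → X
    (6,4)@(13, 9): e=[14,56,42] → X
    (7,4)@(15, 9): e=[-14,56,70] → .
    (5,5)@(11, 11): e=[66,40,6] → X
    (7,5)@(15, 11): e=[10,40,62] → X
    (8,5)@(17, 11): e=[-18,40,90] → .
    (5,6)@(11, 13): e=[90,24,-2] → .
  covered (14 px):
    . . . . . . . . . . .
    . . . . . . . . . . .
    . . . . X . . . . . .
    . . . . . X . . . . .
    . . . . . X X . . . .
    . . . . . X X X . . .
    . . . . . . X X X . .
    . . . . . . X X X X .
    . . . . . . . . . . .
    . . . . . . . . . . .
T2:
  2·area = 44
  edge (6, 4)→(4, 0): d=(-2,-4) top-left  bias=+0
  edge (4, 0)→(22, 14): d=(18,14) right/bottom  bias=-1
  edge (22, 14)→(6, 4): d=(-16,-10) top-left  bias=+0
    (2,0)@(5, 1): e=[2,4,38] → X
    (3,0)@(7, 1): e=[10,-24,58] → .
    (2,1)@(5, 3): e=[-2,40,6] → .
    (3,1)@(7, 3): e=[6,12,26] → X
    (4,1)@(9, 3): e=[14,-16,46] → .
    (3,2)@(7, 5): e=[2,48,-6] → .
    (4,2)@(9, 5): e=[10,20,14] → X
    (5,2)@(11, 5): e=[18,-8,34] → .
    (4,3)@(9, 7): e=[6,56,-18] → .
    (5,3)@(11, 7): e=[14,28,2] → X
    (6,3)@(13, 7): e=[22,0,22] → .  [on edge]
    (5,4)@(11, 9): e=[10,64,-30] → .
  covered (5 px):
    . . X . . . . . . . .
    . . . X . . . . . . .
    . . . . X . . . . . .
    . . . . . X . . . . .
    . . . . . . . X . . .
    . . . . . . . . . . .
    . . . . . . . . . . .
    . . . . . . . . . . .
    . . . . . . . . . . .
    . . . . . . . . . . .
T3:
  2·area = 10  (B↔C swapped to make it positive)
  edge (7, 7)→(0, 2): d=(-7,-5) top-left  bias=+0
  edge (0, 2)→(16, 12): d=(16,10) right/bottom  bias=-1
  edge (16, 12)→(7, 7): d=(-9,-5) top-left  bias=+0
    (3,3)@(7, 7): e=[0,10,0] → X  [on edge]
    (4,3)@(9, 7): e=[10,-10,10] → .
    (3,4)@(7, 9): e=[-14,42,-18] → .
    (5,4)@(11, 9): e=[6,2,2] → X
    (6,4)@(13, 9): e=[16,-18,12] → .
    (5,5)@(11, 11): e=[-8,34,-16] → .
    (10,8)@(21, 17): e=[0,30,-20] → .  [on edge]
  covered (2 px):
    . . . . . . . . . . .
    . . . . . . . . . . .
    . . . . . . . . . . .
    . . . X . . . . . . .
    . . . . . X . . . . .
    . . . . . . . . . . .
    . . . . . . . . . . .
    . . . . . . . . . . .
    . . . . . . . . . . .
    . . . . . . . . . . .

Final: 27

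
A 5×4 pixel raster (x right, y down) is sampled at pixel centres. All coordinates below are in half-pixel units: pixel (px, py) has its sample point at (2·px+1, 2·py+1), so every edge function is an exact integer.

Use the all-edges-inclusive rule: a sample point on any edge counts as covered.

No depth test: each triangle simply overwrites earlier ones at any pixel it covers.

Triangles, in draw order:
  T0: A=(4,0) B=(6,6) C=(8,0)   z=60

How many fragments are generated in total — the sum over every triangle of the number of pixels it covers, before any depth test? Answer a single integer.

T0:
  2·area = 24  (B↔C swapped to make it positive)
  edge (4, 0)→(8, 0): d=(4,0) inclusive
  edge (8, 0)→(6, 6): d=(-2,6) inclusive
  edge (6, 6)→(4, 0): d=(-2,-6) inclusive
    (2,0)@(5, 1): e=[4,16,4] → █
    (3,0)@(7, 1): e=[4,4,16] → █
    (4,0)@(9, 1): e=[4,-8,28] → ·
    (2,1)@(5, 3): e=[12,12,0] → █  [on edge]
    (3,1)@(7, 3): e=[12,0,12] → █  [on edge]
    (4,1)@(9, 3): e=[12,-12,24] → ·
    (2,2)@(5, 5): e=[20,8,-4] → ·
    (3,2)@(7, 5): e=[20,-4,8] → ·
  covered (4 px):
    · · █ █ ·
    · · █ █ ·
    · · · · ·
    · · · · ·

Final: 4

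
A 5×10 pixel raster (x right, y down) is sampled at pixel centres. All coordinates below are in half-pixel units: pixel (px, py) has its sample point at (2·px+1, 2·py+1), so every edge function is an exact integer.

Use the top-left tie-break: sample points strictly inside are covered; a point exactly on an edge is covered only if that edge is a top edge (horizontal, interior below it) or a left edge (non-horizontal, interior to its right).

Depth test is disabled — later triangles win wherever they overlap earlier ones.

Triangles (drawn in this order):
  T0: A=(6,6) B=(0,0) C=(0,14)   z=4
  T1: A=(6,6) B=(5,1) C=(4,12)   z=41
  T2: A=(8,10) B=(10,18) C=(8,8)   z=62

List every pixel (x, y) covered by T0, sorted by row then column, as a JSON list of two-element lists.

T0:
  2·area = 84  (B↔C swapped to make it positive)
  edge (6, 6)→(0, 14): d=(-6,8) right/bottom  bias=-1
  edge (0, 14)→(0, 0): d=(0,-14) top-left  bias=+0
  edge (0, 0)→(6, 6): d=(6,6) right/bottom  bias=-1
    (0,0)@(1, 1): e=[70,14,0] → ·  [on edge]
    (0,1)@(1, 3): e=[58,14,12] → █
    (1,1)@(3, 3): e=[42,42,0] → ·  [on edge]
    (0,2)@(1, 5): e=[46,14,24] → █
    (1,2)@(3, 5): e=[30,42,12] → █
    (2,2)@(5, 5): e=[14,70,0] → ·  [on edge]
    (0,3)@(1, 7): e=[34,14,36] → █
    (2,3)@(5, 7): e=[2,70,12] → █
    (3,3)@(7, 7): e=[-14,98,0] → ·  [on edge]
    (0,4)@(1, 9): e=[22,14,48] → █
    (2,4)@(5, 9): e=[-10,70,24] → ·
    (4,4)@(9, 9): e=[-42,126,0] → ·  [on edge]
  covered (9 px):
    · · · · ·
    █ · · · ·
    █ █ · · ·
    █ █ █ · ·
    █ █ · · ·
    █ · · · ·
    · · · · ·
    · · · · ·
    · · · · ·
    · · · · ·
T1:
  2·area = 16  (B↔C swapped to make it positive)
  edge (6, 6)→(4, 12): d=(-2,6) right/bottom  bias=-1
  edge (4, 12)→(5, 1): d=(1,-11) top-left  bias=+0
  edge (5, 1)→(6, 6): d=(1,5) right/bottom  bias=-1
    (2,0)@(5, 1): e=[16,0,0] → ·  [on edge]
    (2,1)@(5, 3): e=[12,2,2] → █
    (3,1)@(7, 3): e=[0,24,-8] → ·  [on edge]
    (2,2)@(5, 5): e=[8,4,4] → █
    (3,2)@(7, 5): e=[-4,26,-6] → ·
    (2,3)@(5, 7): e=[4,6,6] → █
    (3,3)@(7, 7): e=[-8,28,-4] → ·
    (2,4)@(5, 9): e=[0,8,8] → ·  [on edge]
    (3,5)@(7, 11): e=[-16,32,0] → ·  [on edge]
    (1,7)@(3, 15): e=[0,-8,24] → ·  [on edge]
  covered (3 px):
    · · · · ·
    · · █ · ·
    · · █ · ·
    · · █ · ·
    · · · · ·
    · · · · ·
    · · · · ·
    · · · · ·
    · · · · ·
    · · · · ·
T2:
  2·area = 4  (B↔C swapped to make it positive)
  edge (8, 10)→(8, 8): d=(0,-2) top-left  bias=+0
  edge (8, 8)→(10, 18): d=(2,10) right/bottom  bias=-1
  edge (10, 18)→(8, 10): d=(-2,-8) top-left  bias=+0
    (3,1)@(7, 3): e=[-2,0,6] → ·  [on edge]
    (4,6)@(9, 13): e=[2,0,2] → ·  [on edge]
  covered (0 px):
    · · · · ·
    · · · · ·
    · · · · ·
    · · · · ·
    · · · · ·
    · · · · ·
    · · · · ·
    · · · · ·
    · · · · ·
    · · · · ·

Final: [[0,1],[0,2],[1,2],[0,3],[1,3],[2,3],[0,4],[1,4],[0,5]]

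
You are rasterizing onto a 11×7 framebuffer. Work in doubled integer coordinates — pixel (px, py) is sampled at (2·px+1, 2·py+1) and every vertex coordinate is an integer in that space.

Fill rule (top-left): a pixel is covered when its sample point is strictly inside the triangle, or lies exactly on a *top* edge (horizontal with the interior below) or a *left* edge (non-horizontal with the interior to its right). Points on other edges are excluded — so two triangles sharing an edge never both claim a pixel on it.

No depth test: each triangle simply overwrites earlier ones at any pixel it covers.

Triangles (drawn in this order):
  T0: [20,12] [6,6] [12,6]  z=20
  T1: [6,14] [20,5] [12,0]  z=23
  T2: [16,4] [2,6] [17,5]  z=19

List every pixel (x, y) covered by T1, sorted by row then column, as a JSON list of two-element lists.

T0:
  2·area = 36
  edge (20, 12)→(6, 6): d=(-14,-6) top-left  bias=+0
  edge (6, 6)→(12, 6): d=(6,0) top-left  bias=+0
  edge (12, 6)→(20, 12): d=(8,6) right/bottom  bias=-1
    (4,3)@(9, 7): e=[4,6,26] → #
    (5,3)@(11, 7): e=[16,6,14] → #
    (6,3)@(13, 7): e=[28,6,2] → #
    (7,3)@(15, 7): e=[40,6,-10] → ·
    (4,4)@(9, 9): e=[-24,18,42] → ·
    (5,4)@(11, 9): e=[-12,18,30] → ·
    (6,4)@(13, 9): e=[0,18,18] → #  [on edge]
    (7,4)@(15, 9): e=[12,18,6] → #
    (8,4)@(17, 9): e=[24,18,-6] → ·
    (6,5)@(13, 11): e=[-28,30,34] → ·
    (7,5)@(15, 11): e=[-16,30,22] → ·
  covered (5 px):
    · · · · · · · · · · ·
    · · · · · · · · · · ·
    · · · · · · · · · · ·
    · · · · # # # · · · ·
    · · · · · · # # · · ·
    · · · · · · · · · · ·
    · · · · · · · · · · ·
T1:
  2·area = 142  (B↔C swapped to make it positive)
  edge (6, 14)→(12, 0): d=(6,-14) top-left  bias=+0
  edge (12, 0)→(20, 5): d=(8,5) right/bottom  bias=-1
  edge (20, 5)→(6, 14): d=(-14,9) right/bottom  bias=-1
    (6,0)@(13, 1): e=[20,3,119] → #
    (7,0)@(15, 1): e=[48,-7,101] → ·
    (5,1)@(11, 3): e=[4,29,109] → #
    (7,1)@(15, 3): e=[60,9,73] → #
    (8,1)@(17, 3): e=[88,-1,55] → ·
    (5,2)@(11, 5): e=[16,45,81] → #
    (8,2)@(17, 5): e=[100,15,27] → #
    (9,2)@(19, 5): e=[128,5,9] → #
    (10,2)@(21, 5): e=[156,-5,-9] → ·
    (4,3)@(9, 7): e=[0,71,71] → #  [on edge]
    (8,3)@(17, 7): e=[112,31,-1] → ·
    (9,3)@(19, 7): e=[140,21,-19] → ·
  covered (18 px):
    · · · · · · # · · · ·
    · · · · · # # # · · ·
    · · · · · # # # # # ·
    · · · · # # # # · · ·
    · · · · # # # · · · ·
    · · · · # · · · · · ·
    · · · # · · · · · · ·
T2:
  2·area = 16  (B↔C swapped to make it positive)
  edge (16, 4)→(17, 5): d=(1,1) right/bottom  bias=-1
  edge (17, 5)→(2, 6): d=(-15,1) right/bottom  bias=-1
  edge (2, 6)→(16, 4): d=(14,-2) top-left  bias=+0
    (6,0)@(13, 1): e=[0,64,-48] → ·  [on edge]
    (7,1)@(15, 3): e=[0,32,-16] → ·  [on edge]
    (4,2)@(9, 5): e=[8,8,0] → #  [on edge]
    (5,2)@(11, 5): e=[6,6,4] → #
    (6,2)@(13, 5): e=[4,4,8] → #
    (7,2)@(15, 5): e=[2,2,12] → #
    (8,2)@(17, 5): e=[0,0,16] → ·  [on edge]
    (4,3)@(9, 7): e=[10,-22,28] → ·
    (5,3)@(11, 7): e=[8,-24,32] → ·
    (6,3)@(13, 7): e=[6,-26,36] → ·
    (7,3)@(15, 7): e=[4,-28,40] → ·
    (9,3)@(19, 7): e=[0,-32,48] → ·  [on edge]
    (10,4)@(21, 9): e=[0,-64,80] → ·  [on edge]
  covered (4 px):
    · · · · · · · · · · ·
    · · · · · · · · · · ·
    · · · · # # # # · · ·
    · · · · · · · · · · ·
    · · · · · · · · · · ·
    · · · · · · · · · · ·
    · · · · · · · · · · ·

Result: [[6,0],[5,1],[6,1],[7,1],[5,2],[6,2],[7,2],[8,2],[9,2],[4,3],[5,3],[6,3],[7,3],[4,4],[5,4],[6,4],[4,5],[3,6]]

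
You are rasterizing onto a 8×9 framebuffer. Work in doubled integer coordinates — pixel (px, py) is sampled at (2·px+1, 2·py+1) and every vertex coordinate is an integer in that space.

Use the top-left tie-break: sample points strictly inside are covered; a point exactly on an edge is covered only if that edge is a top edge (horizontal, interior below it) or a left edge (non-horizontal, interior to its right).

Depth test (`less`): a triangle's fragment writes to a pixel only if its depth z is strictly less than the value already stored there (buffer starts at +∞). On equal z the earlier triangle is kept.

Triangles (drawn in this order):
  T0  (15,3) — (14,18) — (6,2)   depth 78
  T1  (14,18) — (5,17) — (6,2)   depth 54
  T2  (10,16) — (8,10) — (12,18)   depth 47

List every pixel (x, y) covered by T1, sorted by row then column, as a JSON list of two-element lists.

T0:
  2·area = 136
  edge (15, 3)→(14, 18): d=(-1,15) right/bottom  bias=-1
  edge (14, 18)→(6, 2): d=(-8,-16) top-left  bias=+0
  edge (6, 2)→(15, 3): d=(9,1) right/bottom  bias=-1
    (3,1)@(7, 3): e=[120,8,8] → █
    (4,1)@(9, 3): e=[90,40,6] → █
    (5,1)@(11, 3): e=[60,72,4] → █
    (6,1)@(13, 3): e=[30,104,2] → █
    (7,1)@(15, 3): e=[0,136,0] → ·  [on edge]
    (3,2)@(7, 5): e=[118,-8,26] → ·
    (4,2)@(9, 5): e=[88,24,24] → █
    (7,2)@(15, 5): e=[-2,120,18] → ·
    (4,3)@(9, 7): e=[86,8,42] → █
    (7,3)@(15, 7): e=[-4,104,36] → ·
    (4,4)@(9, 9): e=[84,-8,60] → ·
    (5,4)@(11, 9): e=[54,24,58] → █
  covered (16 px):
    · · · · · · · ·
    · · · █ █ █ █ ·
    · · · · █ █ █ ·
    · · · · █ █ █ ·
    · · · · · █ █ ·
    · · · · · █ █ ·
    · · · · · · █ ·
    · · · · · · █ ·
    · · · · · · · ·
T1:
  2·area = 136
  edge (14, 18)→(5, 17): d=(-9,-1) top-left  bias=+0
  edge (5, 17)→(6, 2): d=(1,-15) top-left  bias=+0
  edge (6, 2)→(14, 18): d=(8,16) right/bottom  bias=-1
    (3,2)@(7, 5): e=[110,18,8] → █
    (4,2)@(9, 5): e=[112,48,-24] → ·
    (3,3)@(7, 7): e=[92,20,24] → █
    (4,3)@(9, 7): e=[94,50,-8] → ·
    (3,4)@(7, 9): e=[74,22,40] → █
    (4,4)@(9, 9): e=[76,52,8] → █
    (5,4)@(11, 9): e=[78,82,-24] → ·
    (3,5)@(7, 11): e=[56,24,56] → █
    (5,5)@(11, 11): e=[60,84,-8] → ·
    (3,6)@(7, 13): e=[38,26,72] → █
    (5,6)@(11, 13): e=[42,86,8] → █
    (6,6)@(13, 13): e=[44,116,-24] → ·
    (2,8)@(5, 17): e=[0,0,136] → █  [on edge]
  covered (17 px):
    · · · · · · · ·
    · · · · · · · ·
    · · · █ · · · ·
    · · · █ · · · ·
    · · · █ █ · · ·
    · · · █ █ · · ·
    · · · █ █ █ · ·
    · · · █ █ █ · ·
    · · █ █ █ █ █ ·
T2:
  2·area = 8
  edge (10, 16)→(8, 10): d=(-2,-6) top-left  bias=+0
  edge (8, 10)→(12, 18): d=(4,8) right/bottom  bias=-1
  edge (12, 18)→(10, 16): d=(-2,-2) top-left  bias=+0
    (2,0)@(5, 1): e=[0,-12,20] → ·  [on edge]
    (0,3)@(1, 7): e=[-36,44,0] → ·  [on edge]
    (3,3)@(7, 7): e=[0,-4,12] → ·  [on edge]
    (1,4)@(3, 9): e=[-28,36,0] → ·  [on edge]
    (2,5)@(5, 11): e=[-20,28,0] → ·  [on edge]
    (3,6)@(7, 13): e=[-12,20,0] → ·  [on edge]
    (4,6)@(9, 13): e=[0,4,4] → █  [on edge]
    (5,6)@(11, 13): e=[12,-12,8] → ·
    (4,7)@(9, 15): e=[-4,12,0] → ·  [on edge]
    (5,8)@(11, 17): e=[4,4,0] → █  [on edge]
    (6,8)@(13, 17): e=[16,-12,4] → ·
  covered (2 px):
    · · · · · · · ·
    · · · · · · · ·
    · · · · · · · ·
    · · · · · · · ·
    · · · · · · · ·
    · · · · · · · ·
    · · · · █ · · ·
    · · · · · · · ·
    · · · · · █ · ·

Result: [[3,2],[3,3],[3,4],[4,4],[3,5],[4,5],[3,6],[4,6],[5,6],[3,7],[4,7],[5,7],[2,8],[3,8],[4,8],[5,8],[6,8]]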